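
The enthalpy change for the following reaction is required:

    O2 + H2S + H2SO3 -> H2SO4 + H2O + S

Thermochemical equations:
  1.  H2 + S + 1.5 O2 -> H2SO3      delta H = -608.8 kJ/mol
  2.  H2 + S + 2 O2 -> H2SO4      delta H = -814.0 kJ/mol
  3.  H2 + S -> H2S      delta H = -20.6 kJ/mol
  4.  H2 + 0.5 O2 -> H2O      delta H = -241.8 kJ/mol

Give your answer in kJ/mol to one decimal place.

delta H = -426.4 kJ/mol

eq. 1 reversed (H2SO3 must end up as a reactant): +608.8 kJ/mol
eq. 2 as written (H2SO4 already on the product side): -814.0 kJ/mol
eq. 3 reversed (reverse to put H2S on the reactant side): +20.6 kJ/mol
eq. 4 as written (H2O already on the product side): -241.8 kJ/mol
Summing the manipulated equations, delta H = (+608.8) + (-814.0) + (+20.6) + (-241.8) = -426.4 kJ/mol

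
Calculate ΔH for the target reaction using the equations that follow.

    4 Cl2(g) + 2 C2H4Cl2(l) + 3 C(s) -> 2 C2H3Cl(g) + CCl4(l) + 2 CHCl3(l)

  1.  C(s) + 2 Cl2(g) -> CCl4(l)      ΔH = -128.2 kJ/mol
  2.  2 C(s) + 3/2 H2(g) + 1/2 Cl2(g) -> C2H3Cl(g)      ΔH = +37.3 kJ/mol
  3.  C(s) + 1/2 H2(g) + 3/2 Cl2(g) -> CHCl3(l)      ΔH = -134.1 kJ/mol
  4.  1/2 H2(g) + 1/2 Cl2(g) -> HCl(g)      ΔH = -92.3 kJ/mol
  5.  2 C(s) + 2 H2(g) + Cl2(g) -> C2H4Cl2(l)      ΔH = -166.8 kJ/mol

ΔH = 11.8 kJ/mol

eq. 1 as written (CCl4(l) already on the product side): -128.2 kJ/mol
eq. 2 × 2 (scale by 2 for the 2 C2H3Cl(g)): (2)·(+37.3) = +74.6 kJ/mol
eq. 3 × 2 (×2 to match 2 CHCl3(l) in the target): (2)·(-134.1) = -268.2 kJ/mol
eq. 4: not needed (HCl(g) appears nowhere else).
eq. 5 reversed and × 2 (reverse to put C2H4Cl2(l) on the reactant side; scale by 2 for the 2 C2H4Cl2(l)): (-2)·(-166.8) = +333.6 kJ/mol
Since enthalpy is a state function, ΔH = (1)·(-128.2) + (2)·(+37.3) + (2)·(-134.1) + (-2)·(-166.8) = 11.8 kJ/mol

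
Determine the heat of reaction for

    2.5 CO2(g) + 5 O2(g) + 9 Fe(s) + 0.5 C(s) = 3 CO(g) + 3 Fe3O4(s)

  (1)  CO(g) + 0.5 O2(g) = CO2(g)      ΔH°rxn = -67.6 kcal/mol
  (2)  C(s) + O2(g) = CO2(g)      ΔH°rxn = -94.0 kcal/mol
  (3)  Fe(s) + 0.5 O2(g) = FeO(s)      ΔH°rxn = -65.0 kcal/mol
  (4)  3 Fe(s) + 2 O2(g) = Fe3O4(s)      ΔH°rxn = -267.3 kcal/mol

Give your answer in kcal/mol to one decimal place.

ΔH°rxn = -646.1 kcal/mol

(1) reversed and × 3: (-3)·(-67.6) = +202.8 kcal/mol
(2) × 1/2: (1/2)·(-94.0) = -47.0 kcal/mol
(3): not needed.
(4) × 3: (3)·(-267.3) = -801.9 kcal/mol
Combining the equations, ΔH°rxn = (+202.8) + (-47.0) + (-801.9) = -646.1 kcal/mol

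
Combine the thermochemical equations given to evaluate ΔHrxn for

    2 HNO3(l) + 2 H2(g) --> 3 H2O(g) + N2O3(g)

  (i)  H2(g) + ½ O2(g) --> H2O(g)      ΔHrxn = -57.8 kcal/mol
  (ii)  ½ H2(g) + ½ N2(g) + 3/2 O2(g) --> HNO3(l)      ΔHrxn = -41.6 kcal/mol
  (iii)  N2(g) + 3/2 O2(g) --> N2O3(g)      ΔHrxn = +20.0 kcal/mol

ΔHrxn = -70.2 kcal/mol

(i) × 3 (scale by 3 for the 3 H2O(g)): (3)·(-57.8) = -173.4 kcal/mol
(ii) reversed and × 2 (reverse to put HNO3(l) on the reactant side; ×2 to match 2 HNO3(l) in the target): (-2)·(-41.6) = +83.2 kcal/mol
(iii) as written (N2O3(g) already on the product side): +20.0 kcal/mol
Summing the manipulated equations, ΔHrxn = (-173.4) + (+83.2) + (+20.0) = -70.2 kcal/mol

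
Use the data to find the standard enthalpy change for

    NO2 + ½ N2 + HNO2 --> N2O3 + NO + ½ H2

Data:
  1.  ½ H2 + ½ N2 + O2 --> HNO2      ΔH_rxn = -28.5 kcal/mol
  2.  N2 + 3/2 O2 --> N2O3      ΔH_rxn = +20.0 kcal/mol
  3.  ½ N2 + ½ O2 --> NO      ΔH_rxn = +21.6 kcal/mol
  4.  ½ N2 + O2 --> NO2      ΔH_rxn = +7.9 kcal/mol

ΔH_rxn = 62.2 kcal/mol

eq. 1 reversed: +28.5 kcal/mol
eq. 2 as written: +20.0 kcal/mol
eq. 3 as written: +21.6 kcal/mol
eq. 4 reversed: -7.9 kcal/mol
Summing the manipulated equations, ΔH_rxn = (+28.5) + (+20.0) + (+21.6) + (-7.9) = 62.2 kcal/mol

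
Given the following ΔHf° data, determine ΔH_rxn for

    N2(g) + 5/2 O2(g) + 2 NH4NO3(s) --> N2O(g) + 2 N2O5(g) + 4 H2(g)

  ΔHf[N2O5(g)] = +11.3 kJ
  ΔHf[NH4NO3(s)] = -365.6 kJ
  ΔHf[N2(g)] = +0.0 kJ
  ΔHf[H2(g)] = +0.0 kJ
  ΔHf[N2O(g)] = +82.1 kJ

ΔH_rxn = 835.9 kJ

Products: 1·(+82.1) + 2·(+11.3) + 4·(+0.0) = +104.7
Reactants: 1·(+0.0) + 5/2·(+0.0) + 2·(-365.6) = -731.2
ΔH_rxn = (+104.7) − (-731.2) = 835.9 kJ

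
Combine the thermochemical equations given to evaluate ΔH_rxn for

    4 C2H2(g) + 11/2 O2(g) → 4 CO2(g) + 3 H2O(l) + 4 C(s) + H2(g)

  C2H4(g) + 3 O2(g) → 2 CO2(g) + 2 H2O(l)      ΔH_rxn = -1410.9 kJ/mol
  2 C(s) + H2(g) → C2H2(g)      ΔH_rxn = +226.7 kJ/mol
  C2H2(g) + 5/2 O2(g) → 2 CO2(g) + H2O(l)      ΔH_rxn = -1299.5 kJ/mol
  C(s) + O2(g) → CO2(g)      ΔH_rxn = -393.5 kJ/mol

equation 1: not needed (C2H4(g) appears nowhere else).
equation 2 reversed (reverse to put H2(g) on the product side): -226.7 kJ/mol
equation 3 × 3: (3)·(-1299.5) = -3898.5 kJ/mol
equation 4 reversed and × 2: (-2)·(-393.5) = +787.0 kJ/mol
Since enthalpy is a state function, ΔH_rxn = (-226.7) + (-3898.5) + (+787.0) = -3338.2 kJ/mol

ΔH_rxn = -3338.2 kJ/mol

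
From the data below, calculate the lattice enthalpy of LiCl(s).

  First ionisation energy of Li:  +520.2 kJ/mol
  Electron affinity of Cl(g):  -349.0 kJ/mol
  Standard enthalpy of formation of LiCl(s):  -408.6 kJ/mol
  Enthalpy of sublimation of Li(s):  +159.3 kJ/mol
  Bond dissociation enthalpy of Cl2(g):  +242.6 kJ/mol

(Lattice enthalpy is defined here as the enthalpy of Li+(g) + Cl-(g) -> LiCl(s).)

ΔHf° = 1·ΔHsub + 1·(ΣIE) + 1/2·D(Cl2) + 1·EA + U
-408.6 = 1·(+159.3) + 1·(+520.2) + 1/2·(+242.6) + 1·(-349.0) + U
U = -408.6 − (+451.8) = -860.4 kJ/mol

U = -860.4 kJ/mol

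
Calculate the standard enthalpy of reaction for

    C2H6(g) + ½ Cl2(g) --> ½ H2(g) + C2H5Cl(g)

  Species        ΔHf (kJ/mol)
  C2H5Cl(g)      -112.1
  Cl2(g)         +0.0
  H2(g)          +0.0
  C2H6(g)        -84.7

ΔH_rxn = -27.4 kJ/mol

Products: 1/2·(+0.0) + 1·(-112.1) = -112.1
Reactants: 1·(-84.7) + 1/2·(+0.0) = -84.7
ΔH_rxn = (-112.1) − (-84.7) = -27.4 kJ/mol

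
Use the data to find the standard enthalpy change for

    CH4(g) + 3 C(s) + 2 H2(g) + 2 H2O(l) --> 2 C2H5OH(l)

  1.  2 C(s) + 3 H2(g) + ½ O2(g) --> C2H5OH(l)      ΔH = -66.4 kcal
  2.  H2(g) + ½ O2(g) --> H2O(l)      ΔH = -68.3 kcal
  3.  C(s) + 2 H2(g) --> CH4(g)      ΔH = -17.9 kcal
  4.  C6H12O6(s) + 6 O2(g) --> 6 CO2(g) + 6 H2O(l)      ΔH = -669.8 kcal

ΔH = 21.7 kcal

eq. 1 × 2: (2)·(-66.4) = -132.8 kcal
eq. 2 reversed and × 2: (-2)·(-68.3) = +136.6 kcal
eq. 3 reversed: +17.9 kcal
eq. 4: not needed.
Combining the equations, ΔH = (-132.8) + (+136.6) + (+17.9) = 21.7 kcal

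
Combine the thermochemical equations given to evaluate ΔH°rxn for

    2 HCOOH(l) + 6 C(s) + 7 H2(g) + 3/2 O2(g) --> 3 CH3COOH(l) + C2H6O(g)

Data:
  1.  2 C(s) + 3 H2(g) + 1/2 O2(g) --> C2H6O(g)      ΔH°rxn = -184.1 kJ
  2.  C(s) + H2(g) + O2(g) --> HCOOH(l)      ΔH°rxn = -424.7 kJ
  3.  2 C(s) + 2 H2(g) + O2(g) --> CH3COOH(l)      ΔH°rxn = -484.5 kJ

eq. 1 as written: -184.1 kJ
eq. 2 reversed and × 2: (-2)·(-424.7) = +849.4 kJ
eq. 3 × 3: (3)·(-484.5) = -1453.5 kJ
ΔH°rxn = (-184.1) + (+849.4) + (-1453.5) = -788.2 kJ

ΔH°rxn = -788.2 kJ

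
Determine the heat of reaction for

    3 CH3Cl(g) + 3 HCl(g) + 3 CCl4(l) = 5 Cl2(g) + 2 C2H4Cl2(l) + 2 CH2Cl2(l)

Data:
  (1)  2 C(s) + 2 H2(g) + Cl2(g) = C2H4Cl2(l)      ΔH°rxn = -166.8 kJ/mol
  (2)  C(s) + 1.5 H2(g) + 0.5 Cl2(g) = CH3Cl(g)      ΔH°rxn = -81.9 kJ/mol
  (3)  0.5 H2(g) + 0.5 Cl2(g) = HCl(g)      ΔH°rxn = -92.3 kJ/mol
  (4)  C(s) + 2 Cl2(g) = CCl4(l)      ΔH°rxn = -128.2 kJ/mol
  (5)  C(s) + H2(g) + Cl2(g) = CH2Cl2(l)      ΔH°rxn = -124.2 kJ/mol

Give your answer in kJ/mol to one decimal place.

ΔH°rxn = 325.2 kJ/mol

(1) × 2 (×2 to match 2 C2H4Cl2(l) in the target): (2)·(-166.8) = -333.6 kJ/mol
(2) reversed and × 3 (CH3Cl(g) must end up as a reactant; ×3 to match 3 CH3Cl(g) in the target): (-3)·(-81.9) = +245.7 kJ/mol
(3) reversed and × 3 (HCl(g) must end up as a reactant; ×3 to match 3 HCl(g) in the target): (-3)·(-92.3) = +276.9 kJ/mol
(4) reversed and × 3 (CCl4(l) must end up as a reactant; ×3 to match 3 CCl4(l) in the target): (-3)·(-128.2) = +384.6 kJ/mol
(5) × 2 (scale by 2 for the 2 CH2Cl2(l)): (2)·(-124.2) = -248.4 kJ/mol
ΔH°rxn = (-333.6) + (+245.7) + (+276.9) + (+384.6) + (-248.4) = 325.2 kJ/mol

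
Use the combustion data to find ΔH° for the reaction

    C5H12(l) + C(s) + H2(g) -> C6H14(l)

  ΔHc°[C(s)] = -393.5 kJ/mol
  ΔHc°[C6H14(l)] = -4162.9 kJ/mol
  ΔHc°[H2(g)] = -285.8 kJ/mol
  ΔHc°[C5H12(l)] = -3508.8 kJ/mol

With combustion enthalpies, reactants minus products:
= [1·(-3508.8) + 1·(-393.5) + 1·(-285.8)] − [1·(-4162.9)]
= -25.2 kJ/mol

ΔH° = -25.2 kJ/mol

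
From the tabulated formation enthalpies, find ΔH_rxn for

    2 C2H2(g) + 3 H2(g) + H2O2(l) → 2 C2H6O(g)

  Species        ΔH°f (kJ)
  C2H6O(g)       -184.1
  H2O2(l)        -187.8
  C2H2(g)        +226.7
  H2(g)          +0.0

ΔH_rxn = -633.8 kJ

Products: 2·(-184.1) = -368.2
Reactants: 2·(+226.7) + 3·(+0.0) + 1·(-187.8) = +265.6
ΔH_rxn = (-368.2) − (+265.6) = -633.8 kJ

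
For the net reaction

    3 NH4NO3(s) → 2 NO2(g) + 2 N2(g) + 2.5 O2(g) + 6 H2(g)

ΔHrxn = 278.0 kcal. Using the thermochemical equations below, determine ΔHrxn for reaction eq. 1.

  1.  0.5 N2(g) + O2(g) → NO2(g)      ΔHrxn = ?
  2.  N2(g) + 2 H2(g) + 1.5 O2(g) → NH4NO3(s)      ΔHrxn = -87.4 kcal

ΔHrxn = 7.9 kcal

eq. 1 × 2: contributes 2·x
eq. 2 reversed and × 3: (-3)·(-87.4) = +262.2 kcal
+278.0 = (+262.2) + 2·x
x = (+278.0 − (+262.2)) / (2) = 7.9 kcal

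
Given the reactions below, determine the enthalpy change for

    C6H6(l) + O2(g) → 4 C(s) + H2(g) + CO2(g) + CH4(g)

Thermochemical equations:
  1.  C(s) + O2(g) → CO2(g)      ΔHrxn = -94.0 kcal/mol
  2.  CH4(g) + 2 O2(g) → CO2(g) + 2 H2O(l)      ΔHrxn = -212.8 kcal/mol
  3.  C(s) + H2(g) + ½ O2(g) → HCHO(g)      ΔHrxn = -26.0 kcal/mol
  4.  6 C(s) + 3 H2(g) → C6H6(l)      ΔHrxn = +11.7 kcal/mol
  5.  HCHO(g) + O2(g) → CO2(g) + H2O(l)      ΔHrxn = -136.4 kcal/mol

ΔHrxn = -123.7 kcal/mol

eq. 1: not needed.
eq. 2 reversed: +212.8 kcal/mol
eq. 3 × 2: (2)·(-26.0) = -52.0 kcal/mol
eq. 4 reversed: -11.7 kcal/mol
eq. 5 × 2: (2)·(-136.4) = -272.8 kcal/mol
By Hess's law, ΔHrxn = (+212.8) + (-52.0) + (-11.7) + (-272.8) = -123.7 kcal/mol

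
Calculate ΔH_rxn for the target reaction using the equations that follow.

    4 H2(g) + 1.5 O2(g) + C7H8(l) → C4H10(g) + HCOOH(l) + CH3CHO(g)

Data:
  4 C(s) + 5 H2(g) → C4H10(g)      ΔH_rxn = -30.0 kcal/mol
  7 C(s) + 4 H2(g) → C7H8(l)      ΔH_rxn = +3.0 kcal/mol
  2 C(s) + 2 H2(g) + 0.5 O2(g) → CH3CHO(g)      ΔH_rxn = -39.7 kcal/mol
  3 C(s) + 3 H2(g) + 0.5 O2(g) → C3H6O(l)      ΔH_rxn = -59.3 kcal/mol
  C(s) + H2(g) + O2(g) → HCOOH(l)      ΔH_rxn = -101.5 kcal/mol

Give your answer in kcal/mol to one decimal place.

equation 1 as written (C4H10(g) already on the product side): -30.0 kcal/mol
equation 2 reversed (C7H8(l) must end up as a reactant): -3.0 kcal/mol
equation 3 as written (CH3CHO(g) already on the product side): -39.7 kcal/mol
equation 4: not needed (C3H6O(l) appears nowhere else).
equation 5 as written (HCOOH(l) already on the product side): -101.5 kcal/mol
Summing the manipulated equations, ΔH_rxn = (1)·(-30.0) + (-1)·(+3.0) + (1)·(-39.7) + (1)·(-101.5) = -174.2 kcal/mol

ΔH_rxn = -174.2 kcal/mol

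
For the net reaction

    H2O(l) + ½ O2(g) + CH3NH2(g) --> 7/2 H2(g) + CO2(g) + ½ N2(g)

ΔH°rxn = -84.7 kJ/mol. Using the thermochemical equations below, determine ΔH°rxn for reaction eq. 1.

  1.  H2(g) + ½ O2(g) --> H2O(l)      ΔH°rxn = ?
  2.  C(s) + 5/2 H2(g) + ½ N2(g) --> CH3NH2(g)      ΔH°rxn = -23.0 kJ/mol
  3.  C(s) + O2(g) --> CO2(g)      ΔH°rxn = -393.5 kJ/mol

ΔH°rxn = -285.8 kJ/mol

eq. 1 reversed: contributes −x
eq. 2 reversed: +23.0 kJ/mol
eq. 3 as written: -393.5 kJ/mol
-84.7 = (+23.0) + (-393.5) − x
x = (-84.7 − (-370.5)) / (-1) = -285.8 kJ/mol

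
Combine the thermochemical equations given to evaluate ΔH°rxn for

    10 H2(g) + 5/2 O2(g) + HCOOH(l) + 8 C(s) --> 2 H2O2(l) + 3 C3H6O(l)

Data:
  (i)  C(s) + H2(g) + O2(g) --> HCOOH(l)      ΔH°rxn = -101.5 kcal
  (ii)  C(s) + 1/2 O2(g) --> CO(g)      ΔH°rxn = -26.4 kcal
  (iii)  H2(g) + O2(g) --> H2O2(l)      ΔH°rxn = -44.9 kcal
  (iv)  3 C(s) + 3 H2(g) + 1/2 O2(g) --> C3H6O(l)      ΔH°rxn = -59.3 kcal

ΔH°rxn = -166.2 kcal

(i) reversed: +101.5 kcal
(ii): not needed.
(iii) × 2: (2)·(-44.9) = -89.8 kcal
(iv) × 3: (3)·(-59.3) = -177.9 kcal
ΔH°rxn = (-1)·(-101.5) + (2)·(-44.9) + (3)·(-59.3) = -166.2 kcal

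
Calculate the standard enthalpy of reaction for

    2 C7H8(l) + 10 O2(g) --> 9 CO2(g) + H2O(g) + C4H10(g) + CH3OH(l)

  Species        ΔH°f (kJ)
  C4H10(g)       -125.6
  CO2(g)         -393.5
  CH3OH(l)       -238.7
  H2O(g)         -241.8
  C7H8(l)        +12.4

Products: 9·(-393.5) + 1·(-241.8) + 1·(-125.6) + 1·(-238.7) = -4147.6
Reactants: 2·(+12.4) + 10·(+0.0) = +24.8
ΔHrxn = (-4147.6) − (+24.8) = -4172.4 kJ

ΔHrxn = -4172.4 kJ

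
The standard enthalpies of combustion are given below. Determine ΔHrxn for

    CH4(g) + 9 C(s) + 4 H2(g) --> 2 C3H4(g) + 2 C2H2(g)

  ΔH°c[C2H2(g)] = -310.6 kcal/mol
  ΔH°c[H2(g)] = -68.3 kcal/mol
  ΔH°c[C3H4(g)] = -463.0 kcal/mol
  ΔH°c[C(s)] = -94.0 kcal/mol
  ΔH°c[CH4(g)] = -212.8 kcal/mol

Using ΔH = Σ nΔHc°(reactants) − Σ nΔHc°(products):
= [1·(-212.8) + 9·(-94.0) + 4·(-68.3)] − [2·(-463.0) + 2·(-310.6)]
= 215.2 kcal/mol

ΔHrxn = 215.2 kcal/mol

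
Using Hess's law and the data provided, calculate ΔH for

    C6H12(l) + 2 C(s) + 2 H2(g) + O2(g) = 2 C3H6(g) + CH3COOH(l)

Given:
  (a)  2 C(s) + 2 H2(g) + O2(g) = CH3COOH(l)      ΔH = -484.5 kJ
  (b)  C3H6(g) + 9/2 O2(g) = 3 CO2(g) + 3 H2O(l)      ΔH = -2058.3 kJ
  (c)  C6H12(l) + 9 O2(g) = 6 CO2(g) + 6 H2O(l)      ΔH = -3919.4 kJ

(a) as written (CH3COOH(l) already on the product side): -484.5 kJ
(b) reversed and × 2 (C3H6(g) must end up as a product; ×2 to match 2 C3H6(g) in the target): (-2)·(-2058.3) = +4116.6 kJ
(c) as written (C6H12(l) already on the reactant side): -3919.4 kJ
Summing the manipulated equations, ΔH = (-484.5) + (+4116.6) + (-3919.4) = -287.3 kJ

ΔH = -287.3 kJ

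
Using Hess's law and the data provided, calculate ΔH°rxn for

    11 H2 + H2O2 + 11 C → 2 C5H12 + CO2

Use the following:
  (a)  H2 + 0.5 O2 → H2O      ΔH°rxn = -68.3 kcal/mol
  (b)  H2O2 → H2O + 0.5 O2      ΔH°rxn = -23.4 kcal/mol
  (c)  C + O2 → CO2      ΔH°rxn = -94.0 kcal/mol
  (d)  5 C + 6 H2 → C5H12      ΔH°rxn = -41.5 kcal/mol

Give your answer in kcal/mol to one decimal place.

ΔH°rxn = -132.1 kcal/mol

(a) reversed: +68.3 kcal/mol
(b) as written (H2O2 already on the reactant side): -23.4 kcal/mol
(c) as written (CO2 already on the product side): -94.0 kcal/mol
(d) × 2 (scale by 2 for the 2 C5H12): (2)·(-41.5) = -83.0 kcal/mol
Combining the equations, ΔH°rxn = (+68.3) + (-23.4) + (-94.0) + (-83.0) = -132.1 kcal/mol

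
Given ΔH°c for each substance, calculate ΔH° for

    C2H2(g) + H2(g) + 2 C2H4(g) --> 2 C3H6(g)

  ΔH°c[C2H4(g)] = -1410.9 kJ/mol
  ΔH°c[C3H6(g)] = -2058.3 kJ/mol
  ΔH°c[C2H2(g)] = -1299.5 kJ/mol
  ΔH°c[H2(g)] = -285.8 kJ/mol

ΔH° = -290.5 kJ/mol

With combustion enthalpies, reactants minus products:
= [1·(-1299.5) + 1·(-285.8) + 2·(-1410.9)] − [2·(-2058.3)]
= -290.5 kJ/mol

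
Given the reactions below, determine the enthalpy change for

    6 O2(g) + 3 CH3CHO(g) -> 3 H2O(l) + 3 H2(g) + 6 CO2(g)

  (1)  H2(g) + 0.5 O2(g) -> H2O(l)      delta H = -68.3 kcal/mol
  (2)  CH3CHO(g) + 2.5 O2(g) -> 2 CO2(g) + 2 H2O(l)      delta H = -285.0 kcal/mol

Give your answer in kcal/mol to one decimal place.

(1) reversed and × 3: (-3)·(-68.3) = +204.9 kcal/mol
(2) × 3: (3)·(-285.0) = -855.0 kcal/mol
delta H = (-3)·(-68.3) + (3)·(-285.0) = -650.1 kcal/mol

delta H = -650.1 kcal/mol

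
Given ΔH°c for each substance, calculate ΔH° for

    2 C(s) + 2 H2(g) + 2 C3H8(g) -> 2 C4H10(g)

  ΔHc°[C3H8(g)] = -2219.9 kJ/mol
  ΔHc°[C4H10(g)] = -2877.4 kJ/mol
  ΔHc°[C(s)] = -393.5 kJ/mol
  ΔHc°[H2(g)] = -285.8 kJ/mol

ΔH° = -43.6 kJ/mol

With combustion enthalpies, reactants minus products:
= [2·(-393.5) + 2·(-285.8) + 2·(-2219.9)] − [2·(-2877.4)]
= -43.6 kJ/mol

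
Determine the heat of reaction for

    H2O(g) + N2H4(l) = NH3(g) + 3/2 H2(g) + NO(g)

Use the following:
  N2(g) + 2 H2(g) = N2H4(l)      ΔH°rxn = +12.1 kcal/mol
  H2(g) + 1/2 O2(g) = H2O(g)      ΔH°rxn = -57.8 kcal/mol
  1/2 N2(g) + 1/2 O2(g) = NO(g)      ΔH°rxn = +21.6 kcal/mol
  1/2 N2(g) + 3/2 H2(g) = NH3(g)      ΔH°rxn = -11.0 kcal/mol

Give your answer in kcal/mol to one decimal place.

equation 1 reversed (reverse to put N2H4(l) on the reactant side): -12.1 kcal/mol
equation 2 reversed (H2O(g) must end up as a reactant): +57.8 kcal/mol
equation 3 as written (NO(g) already on the product side): +21.6 kcal/mol
equation 4 as written (NH3(g) already on the product side): -11.0 kcal/mol
By Hess's law, ΔH°rxn = (-1)·(+12.1) + (-1)·(-57.8) + (1)·(+21.6) + (1)·(-11.0) = 56.3 kcal/mol

ΔH°rxn = 56.3 kcal/mol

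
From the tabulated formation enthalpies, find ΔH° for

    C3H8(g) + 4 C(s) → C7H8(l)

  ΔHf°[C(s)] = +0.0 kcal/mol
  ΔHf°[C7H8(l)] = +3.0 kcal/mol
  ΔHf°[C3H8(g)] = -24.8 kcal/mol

ΔH° = 27.8 kcal/mol

Products: 1·(+3.0) = +3.0
Reactants: 1·(-24.8) + 4·(+0.0) = -24.8
ΔH° = (+3.0) − (-24.8) = 27.8 kcal/mol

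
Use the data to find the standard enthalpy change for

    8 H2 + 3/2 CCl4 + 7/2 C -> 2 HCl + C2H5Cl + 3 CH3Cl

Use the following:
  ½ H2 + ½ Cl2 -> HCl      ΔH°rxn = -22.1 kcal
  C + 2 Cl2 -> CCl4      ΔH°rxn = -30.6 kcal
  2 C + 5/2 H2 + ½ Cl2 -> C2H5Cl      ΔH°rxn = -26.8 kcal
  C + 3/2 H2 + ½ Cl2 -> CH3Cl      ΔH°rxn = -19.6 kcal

ΔH°rxn = -83.9 kcal

equation 1 × 2 (×2 to match 2 HCl in the target): (2)·(-22.1) = -44.2 kcal
equation 2 reversed and × 3/2 (reverse to put CCl4 on the reactant side; scale by 3/2 for the 3/2 CCl4): (-3/2)·(-30.6) = +45.9 kcal
equation 3 as written (C2H5Cl already on the product side): -26.8 kcal
equation 4 × 3 (scale by 3 for the 3 CH3Cl): (3)·(-19.6) = -58.8 kcal
Since enthalpy is a state function, ΔH°rxn = (2)·(-22.1) + (-3/2)·(-30.6) + (1)·(-26.8) + (3)·(-19.6) = -83.9 kcal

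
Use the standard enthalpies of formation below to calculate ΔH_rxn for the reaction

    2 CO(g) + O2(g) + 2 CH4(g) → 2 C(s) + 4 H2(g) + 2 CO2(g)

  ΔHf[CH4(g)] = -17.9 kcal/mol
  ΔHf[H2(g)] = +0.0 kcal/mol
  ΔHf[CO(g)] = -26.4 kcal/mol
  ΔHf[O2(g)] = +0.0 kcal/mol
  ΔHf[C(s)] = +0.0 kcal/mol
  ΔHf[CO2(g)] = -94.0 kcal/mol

ΔH_rxn = -99.4 kcal/mol

Products: 2·(+0.0) + 4·(+0.0) + 2·(-94.0) = -188.0
Reactants: 2·(-26.4) + 1·(+0.0) + 2·(-17.9) = -88.6
ΔH_rxn = (-188.0) − (-88.6) = -99.4 kcal/mol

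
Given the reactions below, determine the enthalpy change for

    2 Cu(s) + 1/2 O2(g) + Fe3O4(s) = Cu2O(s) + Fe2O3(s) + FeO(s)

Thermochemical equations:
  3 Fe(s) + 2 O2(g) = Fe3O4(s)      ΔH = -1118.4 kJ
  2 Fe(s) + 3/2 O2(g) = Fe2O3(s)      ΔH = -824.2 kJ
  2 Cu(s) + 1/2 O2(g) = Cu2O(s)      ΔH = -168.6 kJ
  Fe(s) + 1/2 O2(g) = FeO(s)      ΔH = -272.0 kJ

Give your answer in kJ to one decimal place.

equation 1 reversed: +1118.4 kJ
equation 2 as written: -824.2 kJ
equation 3 as written: -168.6 kJ
equation 4 as written: -272.0 kJ
By Hess's law, ΔH = (+1118.4) + (-824.2) + (-168.6) + (-272.0) = -146.4 kJ

ΔH = -146.4 kJ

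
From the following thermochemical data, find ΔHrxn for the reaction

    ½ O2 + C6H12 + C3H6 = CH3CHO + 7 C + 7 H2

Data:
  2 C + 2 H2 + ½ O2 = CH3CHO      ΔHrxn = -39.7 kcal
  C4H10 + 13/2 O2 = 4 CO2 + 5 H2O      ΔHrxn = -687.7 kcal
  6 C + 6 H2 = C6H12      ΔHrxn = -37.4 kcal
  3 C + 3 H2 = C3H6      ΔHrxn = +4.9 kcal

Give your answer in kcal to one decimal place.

ΔHrxn = -7.2 kcal

equation 1 as written: -39.7 kcal
equation 2: not needed.
equation 3 reversed: +37.4 kcal
equation 4 reversed: -4.9 kcal
Summing the manipulated equations, ΔHrxn = (1)·(-39.7) + (-1)·(-37.4) + (-1)·(+4.9) = -7.2 kcal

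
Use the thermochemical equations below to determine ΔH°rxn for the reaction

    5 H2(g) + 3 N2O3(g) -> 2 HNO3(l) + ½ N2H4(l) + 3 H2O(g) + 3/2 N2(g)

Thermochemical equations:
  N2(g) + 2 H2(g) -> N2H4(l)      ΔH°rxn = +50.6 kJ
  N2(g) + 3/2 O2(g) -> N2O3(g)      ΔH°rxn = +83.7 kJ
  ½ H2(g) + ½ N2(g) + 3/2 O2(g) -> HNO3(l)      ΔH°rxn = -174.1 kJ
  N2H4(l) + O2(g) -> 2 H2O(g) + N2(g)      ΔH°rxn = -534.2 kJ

ΔH°rxn = -1299.4 kJ

equation 1 × 2: (2)·(+50.6) = +101.2 kJ
equation 2 reversed and × 3: (-3)·(+83.7) = -251.1 kJ
equation 3 × 2: (2)·(-174.1) = -348.2 kJ
equation 4 × 3/2: (3/2)·(-534.2) = -801.3 kJ
Summing the manipulated equations, ΔH°rxn = (2)·(+50.6) + (-3)·(+83.7) + (2)·(-174.1) + (3/2)·(-534.2) = -1299.4 kJ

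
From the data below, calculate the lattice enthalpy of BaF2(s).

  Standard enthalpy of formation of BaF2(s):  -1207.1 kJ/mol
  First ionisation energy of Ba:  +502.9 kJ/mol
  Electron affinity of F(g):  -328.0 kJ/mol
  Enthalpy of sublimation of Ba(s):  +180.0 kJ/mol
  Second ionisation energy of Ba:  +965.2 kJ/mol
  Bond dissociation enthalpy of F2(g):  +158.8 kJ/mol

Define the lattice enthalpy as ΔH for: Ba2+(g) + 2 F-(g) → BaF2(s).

ΔHf° = 1·ΔHsub + 1·(ΣIE) + 1·D(F2) + 2·EA + U
-1207.1 = 1·(+180.0) + 1·(+1468.1) + 1·(+158.8) + 2·(-328.0) + U
U = -1207.1 − (+1150.9) = -2358.0 kJ/mol

U = -2358.0 kJ/mol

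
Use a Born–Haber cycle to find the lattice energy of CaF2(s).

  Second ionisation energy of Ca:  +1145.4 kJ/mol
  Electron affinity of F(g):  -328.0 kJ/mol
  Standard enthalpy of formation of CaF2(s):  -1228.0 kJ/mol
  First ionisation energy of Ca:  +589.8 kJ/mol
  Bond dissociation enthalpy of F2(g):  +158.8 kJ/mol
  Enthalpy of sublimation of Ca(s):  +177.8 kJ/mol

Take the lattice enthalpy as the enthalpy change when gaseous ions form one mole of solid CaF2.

U = -2643.8 kJ/mol

ΔHf° = 1·ΔHsub + 1·(ΣIE) + 1·D(F2) + 2·EA + U
-1228.0 = 1·(+177.8) + 1·(+1735.2) + 1·(+158.8) + 2·(-328.0) + U
U = -1228.0 − (+1415.8) = -2643.8 kJ/mol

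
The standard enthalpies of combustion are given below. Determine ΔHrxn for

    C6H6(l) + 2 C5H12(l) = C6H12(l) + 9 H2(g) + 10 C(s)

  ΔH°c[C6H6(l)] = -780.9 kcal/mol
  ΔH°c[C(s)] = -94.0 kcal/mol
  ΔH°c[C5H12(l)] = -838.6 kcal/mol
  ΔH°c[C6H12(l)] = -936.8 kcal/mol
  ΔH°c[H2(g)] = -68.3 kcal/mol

Using ΔH = Σ nΔHc°(reactants) − Σ nΔHc°(products):
= [1·(-780.9) + 2·(-838.6)] − [1·(-936.8) + 9·(-68.3) + 10·(-94.0)]
= 33.4 kcal/mol

ΔHrxn = 33.4 kcal/mol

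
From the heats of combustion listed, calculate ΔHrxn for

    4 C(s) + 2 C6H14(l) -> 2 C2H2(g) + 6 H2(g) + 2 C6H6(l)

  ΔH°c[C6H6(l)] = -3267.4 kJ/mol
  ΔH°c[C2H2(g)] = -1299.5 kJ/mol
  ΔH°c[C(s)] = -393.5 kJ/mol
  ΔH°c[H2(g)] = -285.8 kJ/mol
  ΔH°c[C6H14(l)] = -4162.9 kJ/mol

ΔHrxn = 948.8 kJ/mol

Using ΔH = Σ nΔHc°(reactants) − Σ nΔHc°(products):
= [4·(-393.5) + 2·(-4162.9)] − [2·(-1299.5) + 6·(-285.8) + 2·(-3267.4)]
= 948.8 kJ/mol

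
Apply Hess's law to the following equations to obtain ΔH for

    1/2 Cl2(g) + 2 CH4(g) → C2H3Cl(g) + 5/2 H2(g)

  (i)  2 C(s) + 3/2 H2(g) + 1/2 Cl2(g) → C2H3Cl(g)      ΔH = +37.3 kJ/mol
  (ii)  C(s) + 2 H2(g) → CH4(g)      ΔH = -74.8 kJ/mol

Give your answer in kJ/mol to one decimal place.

ΔH = 186.9 kJ/mol

(i) as written (C2H3Cl(g) already on the product side): +37.3 kJ/mol
(ii) reversed and × 2 (CH4(g) must end up as a reactant; scale by 2 for the 2 CH4(g)): (-2)·(-74.8) = +149.6 kJ/mol
ΔH = (+37.3) + (+149.6) = 186.9 kJ/mol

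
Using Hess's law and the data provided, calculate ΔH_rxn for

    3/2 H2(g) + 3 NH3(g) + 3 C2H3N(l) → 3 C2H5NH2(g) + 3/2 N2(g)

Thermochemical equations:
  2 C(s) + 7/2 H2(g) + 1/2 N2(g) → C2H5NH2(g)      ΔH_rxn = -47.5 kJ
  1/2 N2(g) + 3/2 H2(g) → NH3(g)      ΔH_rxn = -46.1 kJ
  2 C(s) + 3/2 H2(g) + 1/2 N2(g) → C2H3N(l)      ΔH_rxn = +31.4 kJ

ΔH_rxn = -98.4 kJ

equation 1 × 3: (3)·(-47.5) = -142.5 kJ
equation 2 reversed and × 3: (-3)·(-46.1) = +138.3 kJ
equation 3 reversed and × 3: (-3)·(+31.4) = -94.2 kJ
ΔH_rxn = (-142.5) + (+138.3) + (-94.2) = -98.4 kJ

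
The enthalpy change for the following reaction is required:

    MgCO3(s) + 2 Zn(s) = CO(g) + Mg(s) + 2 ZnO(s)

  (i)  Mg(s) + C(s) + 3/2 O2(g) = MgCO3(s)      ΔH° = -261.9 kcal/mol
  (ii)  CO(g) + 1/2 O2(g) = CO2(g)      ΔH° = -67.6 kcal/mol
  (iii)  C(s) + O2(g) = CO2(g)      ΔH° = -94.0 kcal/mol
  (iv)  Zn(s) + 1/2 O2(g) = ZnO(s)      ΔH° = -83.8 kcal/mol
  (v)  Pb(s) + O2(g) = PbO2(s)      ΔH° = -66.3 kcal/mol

ΔH° = 67.9 kcal/mol

(i) reversed: +261.9 kcal/mol
(ii) reversed: +67.6 kcal/mol
(iii) as written: -94.0 kcal/mol
(iv) × 2: (2)·(-83.8) = -167.6 kcal/mol
(v): not needed.
Since enthalpy is a state function, ΔH° = (+261.9) + (+67.6) + (-94.0) + (-167.6) = 67.9 kcal/mol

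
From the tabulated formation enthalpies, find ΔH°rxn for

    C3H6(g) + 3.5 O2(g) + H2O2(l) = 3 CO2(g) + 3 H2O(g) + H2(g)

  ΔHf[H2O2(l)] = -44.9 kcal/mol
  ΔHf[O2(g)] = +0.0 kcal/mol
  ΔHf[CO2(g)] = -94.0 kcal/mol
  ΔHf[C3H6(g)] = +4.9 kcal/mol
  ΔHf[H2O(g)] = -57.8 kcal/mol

ΔH°rxn = Σ nΔHf°(products) − Σ nΔHf°(reactants).
Products: 3·(-94.0) + 3·(-57.8) + 1·(+0.0) = -455.4
Reactants: 1·(+4.9) + 7/2·(+0.0) + 1·(-44.9) = -40.0
ΔH°rxn = (-455.4) − (-40.0) = -415.4 kcal/mol

ΔH°rxn = -415.4 kcal/mol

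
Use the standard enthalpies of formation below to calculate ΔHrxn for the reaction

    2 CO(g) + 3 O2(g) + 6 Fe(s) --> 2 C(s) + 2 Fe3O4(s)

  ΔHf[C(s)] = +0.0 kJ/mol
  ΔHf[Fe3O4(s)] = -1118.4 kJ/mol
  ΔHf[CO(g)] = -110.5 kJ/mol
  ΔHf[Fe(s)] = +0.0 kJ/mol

ΔHrxn = -2015.8 kJ/mol

ΔH°rxn = Σ nΔHf°(products) − Σ nΔHf°(reactants).
Products: 2·(+0.0) + 2·(-1118.4) = -2236.8
Reactants: 2·(-110.5) + 3·(+0.0) + 6·(+0.0) = -221.0
ΔHrxn = (-2236.8) − (-221.0) = -2015.8 kJ/mol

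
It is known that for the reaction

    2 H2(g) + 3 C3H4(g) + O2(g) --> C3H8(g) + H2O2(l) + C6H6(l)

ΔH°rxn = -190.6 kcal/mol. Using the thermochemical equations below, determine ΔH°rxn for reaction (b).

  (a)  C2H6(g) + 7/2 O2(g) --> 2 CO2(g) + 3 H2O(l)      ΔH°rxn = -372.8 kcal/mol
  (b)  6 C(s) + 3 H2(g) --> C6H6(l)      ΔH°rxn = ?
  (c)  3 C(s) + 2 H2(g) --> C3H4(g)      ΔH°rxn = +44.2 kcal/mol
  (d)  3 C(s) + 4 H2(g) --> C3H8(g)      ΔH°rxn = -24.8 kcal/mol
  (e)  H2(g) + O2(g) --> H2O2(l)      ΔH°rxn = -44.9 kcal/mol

ΔH°rxn = 11.7 kcal/mol

(a): not needed (C2H6(g) appears nowhere else).
(b) as written (C6H6(l) already on the product side): contributes x
(c) reversed and × 3 (C3H4(g) must end up as a reactant; scale by 3 for the 3 C3H4(g)): (-3)·(+44.2) = -132.6 kcal/mol
(d) as written (C3H8(g) already on the product side): -24.8 kcal/mol
(e) as written (H2O2(l) already on the product side): -44.9 kcal/mol
-190.6 = (-132.6) + (-24.8) + (-44.9) + x
x = (-190.6 − (-202.3)) / (1) = 11.7 kcal/mol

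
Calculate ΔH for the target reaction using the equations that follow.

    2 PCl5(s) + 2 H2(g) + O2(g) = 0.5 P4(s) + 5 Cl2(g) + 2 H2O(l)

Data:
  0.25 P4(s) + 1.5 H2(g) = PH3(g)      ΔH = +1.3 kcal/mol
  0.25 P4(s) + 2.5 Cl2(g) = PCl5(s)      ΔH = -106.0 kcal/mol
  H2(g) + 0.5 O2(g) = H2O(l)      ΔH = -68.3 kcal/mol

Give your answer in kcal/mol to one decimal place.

ΔH = 75.4 kcal/mol

equation 1: not needed (PH3(g) appears nowhere else).
equation 2 reversed and × 2 (reverse to put PCl5(s) on the reactant side; scale by 2 for the 2 PCl5(s)): (-2)·(-106.0) = +212.0 kcal/mol
equation 3 × 2 (scale by 2 for the 2 H2O(l)): (2)·(-68.3) = -136.6 kcal/mol
Combining the equations, ΔH = (+212.0) + (-136.6) = 75.4 kcal/mol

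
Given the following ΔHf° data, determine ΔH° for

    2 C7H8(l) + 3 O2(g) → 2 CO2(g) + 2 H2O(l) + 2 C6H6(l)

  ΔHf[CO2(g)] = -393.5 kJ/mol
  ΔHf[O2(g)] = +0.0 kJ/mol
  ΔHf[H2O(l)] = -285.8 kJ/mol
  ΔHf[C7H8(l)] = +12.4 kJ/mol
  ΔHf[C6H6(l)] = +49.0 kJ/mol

ΔH° = -1285.4 kJ/mol

ΔH°rxn = Σ nΔHf°(products) − Σ nΔHf°(reactants).
Products: 2·(-393.5) + 2·(-285.8) + 2·(+49.0) = -1260.6
Reactants: 2·(+12.4) + 3·(+0.0) = +24.8
ΔH° = (-1260.6) − (+24.8) = -1285.4 kJ/mol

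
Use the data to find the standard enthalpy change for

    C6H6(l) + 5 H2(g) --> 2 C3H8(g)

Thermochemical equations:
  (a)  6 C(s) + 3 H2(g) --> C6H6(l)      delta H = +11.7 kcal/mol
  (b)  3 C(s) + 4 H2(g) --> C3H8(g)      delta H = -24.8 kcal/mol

(a) reversed (reverse to put C6H6(l) on the reactant side): -11.7 kcal/mol
(b) × 2 (scale by 2 for the 2 C3H8(g)): (2)·(-24.8) = -49.6 kcal/mol
delta H = (-11.7) + (-49.6) = -61.3 kcal/mol

delta H = -61.3 kcal/mol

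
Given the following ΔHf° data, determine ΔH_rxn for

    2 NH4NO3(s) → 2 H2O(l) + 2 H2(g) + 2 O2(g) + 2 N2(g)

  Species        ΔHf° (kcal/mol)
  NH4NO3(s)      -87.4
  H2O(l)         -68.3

Products: 2·(-68.3) + 2·(+0.0) + 2·(+0.0) + 2·(+0.0) = -136.6
Reactants: 2·(-87.4) = -174.8
ΔH_rxn = (-136.6) − (-174.8) = 38.2 kcal/mol

ΔH_rxn = 38.2 kcal/mol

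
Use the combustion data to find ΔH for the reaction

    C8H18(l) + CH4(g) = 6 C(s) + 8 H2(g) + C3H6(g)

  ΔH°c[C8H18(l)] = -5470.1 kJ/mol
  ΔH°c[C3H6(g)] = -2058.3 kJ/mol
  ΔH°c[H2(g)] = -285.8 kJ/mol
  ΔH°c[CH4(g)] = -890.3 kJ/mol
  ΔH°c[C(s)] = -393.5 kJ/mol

Using ΔH = Σ nΔHc°(reactants) − Σ nΔHc°(products):
= [1·(-5470.1) + 1·(-890.3)] − [6·(-393.5) + 8·(-285.8) + 1·(-2058.3)]
= 345.3 kJ/mol

ΔH = 345.3 kJ/mol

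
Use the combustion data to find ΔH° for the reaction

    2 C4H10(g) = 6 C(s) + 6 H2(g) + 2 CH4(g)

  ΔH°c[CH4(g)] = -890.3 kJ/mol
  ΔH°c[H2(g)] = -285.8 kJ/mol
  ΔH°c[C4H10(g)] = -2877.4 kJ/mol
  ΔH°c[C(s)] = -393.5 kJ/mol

Using ΔH = Σ nΔHc°(reactants) − Σ nΔHc°(products):
= [2·(-2877.4)] − [6·(-393.5) + 6·(-285.8) + 2·(-890.3)]
= 101.6 kJ/mol

ΔH° = 101.6 kJ/mol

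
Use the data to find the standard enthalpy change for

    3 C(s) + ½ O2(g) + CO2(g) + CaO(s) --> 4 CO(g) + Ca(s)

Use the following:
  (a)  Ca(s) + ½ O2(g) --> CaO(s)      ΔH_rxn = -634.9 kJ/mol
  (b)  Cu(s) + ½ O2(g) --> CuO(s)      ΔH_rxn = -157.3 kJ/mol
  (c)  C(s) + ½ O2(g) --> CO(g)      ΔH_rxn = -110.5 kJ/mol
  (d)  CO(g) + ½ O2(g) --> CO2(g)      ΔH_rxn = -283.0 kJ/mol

ΔH_rxn = 586.4 kJ/mol

(a) reversed: +634.9 kJ/mol
(b): not needed.
(c) × 3: (3)·(-110.5) = -331.5 kJ/mol
(d) reversed: +283.0 kJ/mol
Summing the manipulated equations, ΔH_rxn = (-1)·(-634.9) + (3)·(-110.5) + (-1)·(-283.0) = 586.4 kJ/mol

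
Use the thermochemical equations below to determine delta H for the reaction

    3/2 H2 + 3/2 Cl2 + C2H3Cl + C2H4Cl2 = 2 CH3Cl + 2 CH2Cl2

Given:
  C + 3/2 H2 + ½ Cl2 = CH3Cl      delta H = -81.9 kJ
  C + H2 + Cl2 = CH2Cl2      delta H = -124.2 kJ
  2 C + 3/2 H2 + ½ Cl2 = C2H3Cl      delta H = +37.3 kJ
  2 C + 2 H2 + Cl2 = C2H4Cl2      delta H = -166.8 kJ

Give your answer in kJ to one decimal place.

delta H = -282.7 kJ

equation 1 × 2: (2)·(-81.9) = -163.8 kJ
equation 2 × 2: (2)·(-124.2) = -248.4 kJ
equation 3 reversed: -37.3 kJ
equation 4 reversed: +166.8 kJ
delta H = (2)·(-81.9) + (2)·(-124.2) + (-1)·(+37.3) + (-1)·(-166.8) = -282.7 kJ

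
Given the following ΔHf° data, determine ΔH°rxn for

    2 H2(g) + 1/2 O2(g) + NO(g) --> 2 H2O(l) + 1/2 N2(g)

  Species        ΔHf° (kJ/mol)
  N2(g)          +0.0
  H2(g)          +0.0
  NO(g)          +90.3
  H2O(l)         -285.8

ΔH°rxn = -661.9 kJ/mol

Products: 2·(-285.8) + 1/2·(+0.0) = -571.6
Reactants: 2·(+0.0) + 1/2·(+0.0) + 1·(+90.3) = +90.3
ΔH°rxn = (-571.6) − (+90.3) = -661.9 kJ/mol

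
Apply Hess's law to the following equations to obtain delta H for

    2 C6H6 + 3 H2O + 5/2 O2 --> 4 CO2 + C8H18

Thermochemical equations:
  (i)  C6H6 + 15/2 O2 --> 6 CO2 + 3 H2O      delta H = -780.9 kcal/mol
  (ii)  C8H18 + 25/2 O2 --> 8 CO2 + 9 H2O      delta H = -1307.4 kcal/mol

(i) × 2 (scale by 2 for the 2 C6H6): (2)·(-780.9) = -1561.8 kcal/mol
(ii) reversed (reverse to put C8H18 on the product side): +1307.4 kcal/mol
delta H = (-1561.8) + (+1307.4) = -254.4 kcal/mol

delta H = -254.4 kcal/mol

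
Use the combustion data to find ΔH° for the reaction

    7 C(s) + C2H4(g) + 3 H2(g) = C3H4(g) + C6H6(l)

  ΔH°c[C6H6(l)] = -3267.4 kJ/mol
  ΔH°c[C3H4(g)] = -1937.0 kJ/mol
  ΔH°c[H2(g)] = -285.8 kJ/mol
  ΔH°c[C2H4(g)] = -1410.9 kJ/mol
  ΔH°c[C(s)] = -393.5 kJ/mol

ΔH° = 181.6 kJ/mol

With combustion enthalpies, reactants minus products:
= [7·(-393.5) + 1·(-1410.9) + 3·(-285.8)] − [1·(-1937.0) + 1·(-3267.4)]
= 181.6 kJ/mol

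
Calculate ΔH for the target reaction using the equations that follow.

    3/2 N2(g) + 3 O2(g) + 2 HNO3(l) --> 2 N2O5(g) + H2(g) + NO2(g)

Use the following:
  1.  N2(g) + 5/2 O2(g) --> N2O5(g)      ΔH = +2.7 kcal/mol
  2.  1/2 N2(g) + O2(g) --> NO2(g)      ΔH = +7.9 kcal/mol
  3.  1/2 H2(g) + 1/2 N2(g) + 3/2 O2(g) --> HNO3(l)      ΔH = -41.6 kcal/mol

ΔH = 96.5 kcal/mol

eq. 1 × 2 (scale by 2 for the 2 N2O5(g)): (2)·(+2.7) = +5.4 kcal/mol
eq. 2 as written (NO2(g) already on the product side): +7.9 kcal/mol
eq. 3 reversed and × 2 (reverse to put HNO3(l) on the reactant side; scale by 2 for the 2 HNO3(l)): (-2)·(-41.6) = +83.2 kcal/mol
ΔH = (+5.4) + (+7.9) + (+83.2) = 96.5 kcal/mol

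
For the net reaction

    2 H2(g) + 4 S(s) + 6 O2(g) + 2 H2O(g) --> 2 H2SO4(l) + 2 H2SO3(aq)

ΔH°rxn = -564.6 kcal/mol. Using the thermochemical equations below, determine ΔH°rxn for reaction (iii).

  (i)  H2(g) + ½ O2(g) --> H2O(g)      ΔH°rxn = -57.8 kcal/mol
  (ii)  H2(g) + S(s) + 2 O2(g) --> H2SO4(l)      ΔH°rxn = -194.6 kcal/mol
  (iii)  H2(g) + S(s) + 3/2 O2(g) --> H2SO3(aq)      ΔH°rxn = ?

ΔH°rxn = -145.5 kcal/mol

(i) reversed and × 2 (reverse to put H2O(g) on the reactant side; scale by 2 for the 2 H2O(g)): (-2)·(-57.8) = +115.6 kcal/mol
(ii) × 2 (×2 to match 2 H2SO4(l) in the target): (2)·(-194.6) = -389.2 kcal/mol
(iii) × 2 (scale by 2 for the 2 H2SO3(aq)): contributes 2·x
-564.6 = (+115.6) + (-389.2) + 2·x
x = (-564.6 − (-273.6)) / (2) = -145.5 kcal/mol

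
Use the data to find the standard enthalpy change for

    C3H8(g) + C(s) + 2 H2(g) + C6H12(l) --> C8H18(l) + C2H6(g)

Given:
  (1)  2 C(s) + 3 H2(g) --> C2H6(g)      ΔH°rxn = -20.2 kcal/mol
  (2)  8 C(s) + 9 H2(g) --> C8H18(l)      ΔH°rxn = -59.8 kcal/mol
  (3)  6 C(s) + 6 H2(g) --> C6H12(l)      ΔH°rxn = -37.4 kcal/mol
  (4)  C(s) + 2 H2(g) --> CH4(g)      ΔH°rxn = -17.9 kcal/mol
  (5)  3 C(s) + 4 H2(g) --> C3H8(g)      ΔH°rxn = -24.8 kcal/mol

ΔH°rxn = -17.8 kcal/mol

(1) as written: -20.2 kcal/mol
(2) as written: -59.8 kcal/mol
(3) reversed: +37.4 kcal/mol
(4): not needed.
(5) reversed: +24.8 kcal/mol
By Hess's law, ΔH°rxn = (-20.2) + (-59.8) + (+37.4) + (+24.8) = -17.8 kcal/mol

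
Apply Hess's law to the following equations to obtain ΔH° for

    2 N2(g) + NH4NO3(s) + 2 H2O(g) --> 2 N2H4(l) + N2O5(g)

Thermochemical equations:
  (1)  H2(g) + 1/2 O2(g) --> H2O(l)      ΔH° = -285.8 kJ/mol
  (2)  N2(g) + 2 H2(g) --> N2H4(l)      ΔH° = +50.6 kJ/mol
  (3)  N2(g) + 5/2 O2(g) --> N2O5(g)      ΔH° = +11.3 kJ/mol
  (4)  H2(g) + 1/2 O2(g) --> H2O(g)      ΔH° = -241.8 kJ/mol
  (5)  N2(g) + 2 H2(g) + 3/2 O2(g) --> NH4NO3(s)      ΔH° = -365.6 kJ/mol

ΔH° = 961.7 kJ/mol

(1): not needed.
(2) × 2: (2)·(+50.6) = +101.2 kJ/mol
(3) as written: +11.3 kJ/mol
(4) reversed and × 2: (-2)·(-241.8) = +483.6 kJ/mol
(5) reversed: +365.6 kJ/mol
ΔH° = (+101.2) + (+11.3) + (+483.6) + (+365.6) = 961.7 kJ/mol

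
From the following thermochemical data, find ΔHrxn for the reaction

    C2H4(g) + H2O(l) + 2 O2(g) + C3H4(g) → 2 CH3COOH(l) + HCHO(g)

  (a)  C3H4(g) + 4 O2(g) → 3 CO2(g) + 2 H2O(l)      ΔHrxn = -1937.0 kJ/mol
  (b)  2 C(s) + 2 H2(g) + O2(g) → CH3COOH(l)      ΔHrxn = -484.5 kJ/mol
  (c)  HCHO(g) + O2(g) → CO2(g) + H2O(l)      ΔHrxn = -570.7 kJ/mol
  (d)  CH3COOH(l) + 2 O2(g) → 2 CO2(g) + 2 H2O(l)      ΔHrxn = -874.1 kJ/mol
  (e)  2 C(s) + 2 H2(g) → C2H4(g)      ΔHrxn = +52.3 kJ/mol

(a) as written (C3H4(g) already on the reactant side): -1937.0 kJ/mol
(b) as written: -484.5 kJ/mol
(c) reversed (reverse to put HCHO(g) on the product side): +570.7 kJ/mol
(d) reversed: +874.1 kJ/mol
(e) reversed (reverse to put C2H4(g) on the reactant side): -52.3 kJ/mol
Since enthalpy is a state function, ΔHrxn = (1)·(-1937.0) + (1)·(-484.5) + (-1)·(-570.7) + (-1)·(-874.1) + (-1)·(+52.3) = -1029.0 kJ/mol

ΔHrxn = -1029.0 kJ/mol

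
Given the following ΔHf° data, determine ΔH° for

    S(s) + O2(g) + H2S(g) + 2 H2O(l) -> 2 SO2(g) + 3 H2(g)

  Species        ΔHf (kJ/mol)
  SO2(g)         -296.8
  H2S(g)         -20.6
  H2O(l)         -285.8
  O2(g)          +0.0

ΔH°rxn = Σ nΔHf°(products) − Σ nΔHf°(reactants).
Products: 2·(-296.8) + 3·(+0.0) = -593.6
Reactants: 1·(+0.0) + 1·(+0.0) + 1·(-20.6) + 2·(-285.8) = -592.2
ΔH° = (-593.6) − (-592.2) = -1.4 kJ/mol

ΔH° = -1.4 kJ/mol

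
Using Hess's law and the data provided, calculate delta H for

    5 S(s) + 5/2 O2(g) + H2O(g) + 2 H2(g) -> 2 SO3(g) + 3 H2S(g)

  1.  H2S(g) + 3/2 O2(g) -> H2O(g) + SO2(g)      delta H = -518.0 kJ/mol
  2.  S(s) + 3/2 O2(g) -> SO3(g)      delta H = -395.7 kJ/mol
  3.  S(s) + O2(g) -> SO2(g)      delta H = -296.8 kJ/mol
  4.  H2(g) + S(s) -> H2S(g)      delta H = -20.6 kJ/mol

delta H = -611.4 kJ/mol

eq. 1 reversed: +518.0 kJ/mol
eq. 2 × 2: (2)·(-395.7) = -791.4 kJ/mol
eq. 3 as written: -296.8 kJ/mol
eq. 4 × 2: (2)·(-20.6) = -41.2 kJ/mol
delta H = (+518.0) + (-791.4) + (-296.8) + (-41.2) = -611.4 kJ/mol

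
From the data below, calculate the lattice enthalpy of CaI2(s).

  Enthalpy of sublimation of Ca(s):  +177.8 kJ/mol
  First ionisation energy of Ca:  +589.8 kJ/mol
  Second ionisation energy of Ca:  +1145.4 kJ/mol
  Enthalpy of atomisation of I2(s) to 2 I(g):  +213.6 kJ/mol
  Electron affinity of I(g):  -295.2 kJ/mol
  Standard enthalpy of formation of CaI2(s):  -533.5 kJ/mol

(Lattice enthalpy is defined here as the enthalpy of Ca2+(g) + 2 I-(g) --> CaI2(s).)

ΔHf° = 1·ΔHsub + 1·(ΣIE) + 1·D(I2) + 2·EA + U
-533.5 = 1·(+177.8) + 1·(+1735.2) + 1·(+213.6) + 2·(-295.2) + U
U = -533.5 − (+1536.2) = -2069.7 kJ/mol

U = -2069.7 kJ/mol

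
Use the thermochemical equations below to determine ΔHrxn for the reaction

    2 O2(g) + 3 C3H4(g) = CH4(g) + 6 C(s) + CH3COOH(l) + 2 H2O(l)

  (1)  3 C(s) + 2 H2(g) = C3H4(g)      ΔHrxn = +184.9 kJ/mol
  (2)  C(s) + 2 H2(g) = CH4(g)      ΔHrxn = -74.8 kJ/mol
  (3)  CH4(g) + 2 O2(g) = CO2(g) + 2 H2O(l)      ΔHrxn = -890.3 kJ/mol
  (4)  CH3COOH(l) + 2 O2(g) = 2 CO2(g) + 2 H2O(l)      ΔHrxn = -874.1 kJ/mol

ΔHrxn = -1685.6 kJ/mol

(1) reversed and × 3: (-3)·(+184.9) = -554.7 kJ/mol
(2) × 3: (3)·(-74.8) = -224.4 kJ/mol
(3) × 2: (2)·(-890.3) = -1780.6 kJ/mol
(4) reversed: +874.1 kJ/mol
Since enthalpy is a state function, ΔHrxn = (-554.7) + (-224.4) + (-1780.6) + (+874.1) = -1685.6 kJ/mol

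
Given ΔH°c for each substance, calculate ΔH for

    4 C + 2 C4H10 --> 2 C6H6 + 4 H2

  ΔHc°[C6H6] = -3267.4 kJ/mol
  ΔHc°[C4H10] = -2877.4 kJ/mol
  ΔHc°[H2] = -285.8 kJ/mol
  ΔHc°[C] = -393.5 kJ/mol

ΔH = 349.2 kJ/mol

Using ΔH = Σ nΔHc°(reactants) − Σ nΔHc°(products):
= [4·(-393.5) + 2·(-2877.4)] − [2·(-3267.4) + 4·(-285.8)]
= 349.2 kJ/mol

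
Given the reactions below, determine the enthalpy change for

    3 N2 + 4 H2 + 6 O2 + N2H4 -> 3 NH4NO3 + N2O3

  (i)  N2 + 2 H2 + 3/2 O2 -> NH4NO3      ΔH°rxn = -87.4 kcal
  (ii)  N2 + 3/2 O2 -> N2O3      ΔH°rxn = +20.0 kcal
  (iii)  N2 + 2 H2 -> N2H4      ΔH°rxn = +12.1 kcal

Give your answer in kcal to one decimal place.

ΔH°rxn = -254.3 kcal

(i) × 3: (3)·(-87.4) = -262.2 kcal
(ii) as written: +20.0 kcal
(iii) reversed: -12.1 kcal
Summing the manipulated equations, ΔH°rxn = (-262.2) + (+20.0) + (-12.1) = -254.3 kcal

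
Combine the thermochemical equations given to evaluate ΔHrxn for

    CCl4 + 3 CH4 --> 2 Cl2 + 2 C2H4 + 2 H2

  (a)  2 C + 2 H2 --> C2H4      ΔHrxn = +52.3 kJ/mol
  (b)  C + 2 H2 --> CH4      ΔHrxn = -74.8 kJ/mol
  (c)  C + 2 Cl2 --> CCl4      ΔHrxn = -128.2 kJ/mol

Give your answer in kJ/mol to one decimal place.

ΔHrxn = 457.2 kJ/mol

(a) × 2: (2)·(+52.3) = +104.6 kJ/mol
(b) reversed and × 3: (-3)·(-74.8) = +224.4 kJ/mol
(c) reversed: +128.2 kJ/mol
ΔHrxn = (+104.6) + (+224.4) + (+128.2) = 457.2 kJ/mol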